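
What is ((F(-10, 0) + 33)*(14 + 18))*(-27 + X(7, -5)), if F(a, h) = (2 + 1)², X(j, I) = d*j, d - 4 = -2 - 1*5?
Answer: -64512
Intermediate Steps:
d = -3 (d = 4 + (-2 - 1*5) = 4 + (-2 - 5) = 4 - 7 = -3)
X(j, I) = -3*j
F(a, h) = 9 (F(a, h) = 3² = 9)
((F(-10, 0) + 33)*(14 + 18))*(-27 + X(7, -5)) = ((9 + 33)*(14 + 18))*(-27 - 3*7) = (42*32)*(-27 - 21) = 1344*(-48) = -64512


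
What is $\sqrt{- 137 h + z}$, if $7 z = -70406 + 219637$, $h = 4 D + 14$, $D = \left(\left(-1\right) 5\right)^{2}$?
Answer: $\frac{\sqrt{279335}}{7} \approx 75.503$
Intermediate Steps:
$D = 25$ ($D = \left(-5\right)^{2} = 25$)
$h = 114$ ($h = 4 \cdot 25 + 14 = 100 + 14 = 114$)
$z = \frac{149231}{7}$ ($z = \frac{-70406 + 219637}{7} = \frac{1}{7} \cdot 149231 = \frac{149231}{7} \approx 21319.0$)
$\sqrt{- 137 h + z} = \sqrt{\left(-137\right) 114 + \frac{149231}{7}} = \sqrt{-15618 + \frac{149231}{7}} = \sqrt{\frac{39905}{7}} = \frac{\sqrt{279335}}{7}$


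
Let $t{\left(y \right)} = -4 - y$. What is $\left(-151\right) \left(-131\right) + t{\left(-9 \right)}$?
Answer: $19786$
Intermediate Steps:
$\left(-151\right) \left(-131\right) + t{\left(-9 \right)} = \left(-151\right) \left(-131\right) - -5 = 19781 + \left(-4 + 9\right) = 19781 + 5 = 19786$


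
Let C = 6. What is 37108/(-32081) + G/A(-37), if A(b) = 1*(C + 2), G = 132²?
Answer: 69835310/32081 ≈ 2176.8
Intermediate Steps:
G = 17424
A(b) = 8 (A(b) = 1*(6 + 2) = 1*8 = 8)
37108/(-32081) + G/A(-37) = 37108/(-32081) + 17424/8 = 37108*(-1/32081) + 17424*(⅛) = -37108/32081 + 2178 = 69835310/32081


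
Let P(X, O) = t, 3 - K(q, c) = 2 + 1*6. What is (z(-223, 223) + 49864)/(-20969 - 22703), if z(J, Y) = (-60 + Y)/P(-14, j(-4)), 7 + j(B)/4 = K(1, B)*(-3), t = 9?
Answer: -448939/393048 ≈ -1.1422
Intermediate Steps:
K(q, c) = -5 (K(q, c) = 3 - (2 + 1*6) = 3 - (2 + 6) = 3 - 1*8 = 3 - 8 = -5)
j(B) = 32 (j(B) = -28 + 4*(-5*(-3)) = -28 + 4*15 = -28 + 60 = 32)
P(X, O) = 9
z(J, Y) = -20/3 + Y/9 (z(J, Y) = (-60 + Y)/9 = (-60 + Y)*(⅑) = -20/3 + Y/9)
(z(-223, 223) + 49864)/(-20969 - 22703) = ((-20/3 + (⅑)*223) + 49864)/(-20969 - 22703) = ((-20/3 + 223/9) + 49864)/(-43672) = (163/9 + 49864)*(-1/43672) = (448939/9)*(-1/43672) = -448939/393048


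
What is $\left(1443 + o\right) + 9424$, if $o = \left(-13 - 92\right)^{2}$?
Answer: $21892$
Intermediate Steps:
$o = 11025$ ($o = \left(-105\right)^{2} = 11025$)
$\left(1443 + o\right) + 9424 = \left(1443 + 11025\right) + 9424 = 12468 + 9424 = 21892$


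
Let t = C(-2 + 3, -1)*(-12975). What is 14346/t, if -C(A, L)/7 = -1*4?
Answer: -2391/60550 ≈ -0.039488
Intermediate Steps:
C(A, L) = 28 (C(A, L) = -(-7)*4 = -7*(-4) = 28)
t = -363300 (t = 28*(-12975) = -363300)
14346/t = 14346/(-363300) = 14346*(-1/363300) = -2391/60550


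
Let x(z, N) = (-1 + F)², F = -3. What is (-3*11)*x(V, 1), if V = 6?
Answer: -528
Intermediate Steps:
x(z, N) = 16 (x(z, N) = (-1 - 3)² = (-4)² = 16)
(-3*11)*x(V, 1) = -3*11*16 = -33*16 = -528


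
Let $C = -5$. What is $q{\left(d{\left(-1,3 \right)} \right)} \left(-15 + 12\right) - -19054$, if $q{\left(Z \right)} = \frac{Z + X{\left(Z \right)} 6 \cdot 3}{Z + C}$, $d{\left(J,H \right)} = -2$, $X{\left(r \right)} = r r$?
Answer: $19084$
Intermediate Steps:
$X{\left(r \right)} = r^{2}$
$q{\left(Z \right)} = \frac{Z + 18 Z^{2}}{-5 + Z}$ ($q{\left(Z \right)} = \frac{Z + Z^{2} \cdot 6 \cdot 3}{Z - 5} = \frac{Z + 6 Z^{2} \cdot 3}{-5 + Z} = \frac{Z + 18 Z^{2}}{-5 + Z}$)
$q{\left(d{\left(-1,3 \right)} \right)} \left(-15 + 12\right) - -19054 = - \frac{2 \left(1 + 18 \left(-2\right)\right)}{-5 - 2} \left(-15 + 12\right) - -19054 = - \frac{2 \left(1 - 36\right)}{-7} \left(-3\right) + 19054 = \left(-2\right) \left(- \frac{1}{7}\right) \left(-35\right) \left(-3\right) + 19054 = \left(-10\right) \left(-3\right) + 19054 = 30 + 19054 = 19084$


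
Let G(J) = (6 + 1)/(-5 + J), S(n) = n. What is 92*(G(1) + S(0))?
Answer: -161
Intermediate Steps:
G(J) = 7/(-5 + J)
92*(G(1) + S(0)) = 92*(7/(-5 + 1) + 0) = 92*(7/(-4) + 0) = 92*(7*(-¼) + 0) = 92*(-7/4 + 0) = 92*(-7/4) = -161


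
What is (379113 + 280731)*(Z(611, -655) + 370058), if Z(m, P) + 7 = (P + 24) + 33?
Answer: 243781345332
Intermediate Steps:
Z(m, P) = 50 + P (Z(m, P) = -7 + ((P + 24) + 33) = -7 + ((24 + P) + 33) = -7 + (57 + P) = 50 + P)
(379113 + 280731)*(Z(611, -655) + 370058) = (379113 + 280731)*((50 - 655) + 370058) = 659844*(-605 + 370058) = 659844*369453 = 243781345332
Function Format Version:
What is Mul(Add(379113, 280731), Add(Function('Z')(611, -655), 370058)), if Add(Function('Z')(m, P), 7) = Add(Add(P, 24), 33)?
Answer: 243781345332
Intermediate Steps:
Function('Z')(m, P) = Add(50, P) (Function('Z')(m, P) = Add(-7, Add(Add(P, 24), 33)) = Add(-7, Add(Add(24, P), 33)) = Add(-7, Add(57, P)) = Add(50, P))
Mul(Add(379113, 280731), Add(Function('Z')(611, -655), 370058)) = Mul(Add(379113, 280731), Add(Add(50, -655), 370058)) = Mul(659844, Add(-605, 370058)) = Mul(659844, 369453) = 243781345332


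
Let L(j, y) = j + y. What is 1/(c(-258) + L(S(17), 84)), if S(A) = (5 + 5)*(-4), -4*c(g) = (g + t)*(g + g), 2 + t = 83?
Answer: -1/22789 ≈ -4.3881e-5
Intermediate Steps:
t = 81 (t = -2 + 83 = 81)
c(g) = -g*(81 + g)/2 (c(g) = -(g + 81)*(g + g)/4 = -(81 + g)*2*g/4 = -g*(81 + g)/2)
S(A) = -40 (S(A) = 10*(-4) = -40)
1/(c(-258) + L(S(17), 84)) = 1/(-½*(-258)*(81 - 258) + (-40 + 84)) = 1/(-½*(-258)*(-177) + 44) = 1/(-22833 + 44) = 1/(-22789) = -1/22789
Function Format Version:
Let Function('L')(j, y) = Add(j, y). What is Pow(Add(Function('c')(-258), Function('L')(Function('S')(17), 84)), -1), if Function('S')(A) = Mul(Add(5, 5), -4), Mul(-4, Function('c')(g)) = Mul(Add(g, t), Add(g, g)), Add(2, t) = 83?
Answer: Rational(-1, 22789) ≈ -4.3881e-5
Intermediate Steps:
t = 81 (t = Add(-2, 83) = 81)
Function('c')(g) = Mul(Rational(-1, 2), g, Add(81, g)) (Function('c')(g) = Mul(Rational(-1, 4), Mul(Add(g, 81), Add(g, g))) = Mul(Rational(-1, 4), Mul(Add(81, g), Mul(2, g))) = Mul(Rational(-1, 4), Mul(2, g, Add(81, g))) = Mul(Rational(-1, 2), g, Add(81, g)))
Function('S')(A) = -40 (Function('S')(A) = Mul(10, -4) = -40)
Pow(Add(Function('c')(-258), Function('L')(Function('S')(17), 84)), -1) = Pow(Add(Mul(Rational(-1, 2), -258, Add(81, -258)), Add(-40, 84)), -1) = Pow(Add(Mul(Rational(-1, 2), -258, -177), 44), -1) = Pow(Add(-22833, 44), -1) = Pow(-22789, -1) = Rational(-1, 22789)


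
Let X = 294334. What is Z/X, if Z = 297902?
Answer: 148951/147167 ≈ 1.0121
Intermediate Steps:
Z/X = 297902/294334 = 297902*(1/294334) = 148951/147167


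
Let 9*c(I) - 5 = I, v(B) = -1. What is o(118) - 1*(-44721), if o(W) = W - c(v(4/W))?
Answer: 403547/9 ≈ 44839.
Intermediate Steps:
c(I) = 5/9 + I/9
o(W) = -4/9 + W (o(W) = W - (5/9 + (1/9)*(-1)) = W - (5/9 - 1/9) = W - 1*4/9 = W - 4/9 = -4/9 + W)
o(118) - 1*(-44721) = (-4/9 + 118) - 1*(-44721) = 1058/9 + 44721 = 403547/9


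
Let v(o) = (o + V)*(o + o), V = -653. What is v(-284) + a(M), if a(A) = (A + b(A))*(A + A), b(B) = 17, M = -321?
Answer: 727384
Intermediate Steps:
v(o) = 2*o*(-653 + o) (v(o) = (o - 653)*(o + o) = (-653 + o)*(2*o) = 2*o*(-653 + o))
a(A) = 2*A*(17 + A) (a(A) = (A + 17)*(A + A) = (17 + A)*(2*A) = 2*A*(17 + A))
v(-284) + a(M) = 2*(-284)*(-653 - 284) + 2*(-321)*(17 - 321) = 2*(-284)*(-937) + 2*(-321)*(-304) = 532216 + 195168 = 727384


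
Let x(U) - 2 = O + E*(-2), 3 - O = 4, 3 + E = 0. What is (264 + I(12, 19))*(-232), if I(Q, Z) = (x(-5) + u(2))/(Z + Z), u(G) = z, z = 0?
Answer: -1164524/19 ≈ -61291.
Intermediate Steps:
E = -3 (E = -3 + 0 = -3)
u(G) = 0
O = -1 (O = 3 - 1*4 = 3 - 4 = -1)
x(U) = 7 (x(U) = 2 + (-1 - 3*(-2)) = 2 + (-1 + 6) = 2 + 5 = 7)
I(Q, Z) = 7/(2*Z) (I(Q, Z) = (7 + 0)/(Z + Z) = 7/((2*Z)) = 7*(1/(2*Z)) = 7/(2*Z))
(264 + I(12, 19))*(-232) = (264 + (7/2)/19)*(-232) = (264 + (7/2)*(1/19))*(-232) = (264 + 7/38)*(-232) = (10039/38)*(-232) = -1164524/19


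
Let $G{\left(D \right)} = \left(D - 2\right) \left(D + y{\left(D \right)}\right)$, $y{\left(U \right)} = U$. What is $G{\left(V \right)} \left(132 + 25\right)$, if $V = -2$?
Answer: $2512$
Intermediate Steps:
$G{\left(D \right)} = 2 D \left(-2 + D\right)$ ($G{\left(D \right)} = \left(D - 2\right) \left(D + D\right) = \left(-2 + D\right) 2 D = 2 D \left(-2 + D\right)$)
$G{\left(V \right)} \left(132 + 25\right) = 2 \left(-2\right) \left(-2 - 2\right) \left(132 + 25\right) = 2 \left(-2\right) \left(-4\right) 157 = 16 \cdot 157 = 2512$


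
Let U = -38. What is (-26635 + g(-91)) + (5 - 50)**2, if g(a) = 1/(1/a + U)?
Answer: -85126081/3459 ≈ -24610.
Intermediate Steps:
g(a) = 1/(-38 + 1/a) (g(a) = 1/(1/a - 38) = 1/(-38 + 1/a))
(-26635 + g(-91)) + (5 - 50)**2 = (-26635 - 1*(-91)/(-1 + 38*(-91))) + (5 - 50)**2 = (-26635 - 1*(-91)/(-1 - 3458)) + (-45)**2 = (-26635 - 1*(-91)/(-3459)) + 2025 = (-26635 - 1*(-91)*(-1/3459)) + 2025 = (-26635 - 91/3459) + 2025 = -92130556/3459 + 2025 = -85126081/3459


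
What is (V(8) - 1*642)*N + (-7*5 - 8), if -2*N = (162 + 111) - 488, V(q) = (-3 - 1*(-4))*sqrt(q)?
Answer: -69058 + 215*sqrt(2) ≈ -68754.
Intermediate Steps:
V(q) = sqrt(q) (V(q) = (-3 + 4)*sqrt(q) = 1*sqrt(q) = sqrt(q))
N = 215/2 (N = -((162 + 111) - 488)/2 = -(273 - 488)/2 = -1/2*(-215) = 215/2 ≈ 107.50)
(V(8) - 1*642)*N + (-7*5 - 8) = (sqrt(8) - 1*642)*(215/2) + (-7*5 - 8) = (2*sqrt(2) - 642)*(215/2) + (-35 - 8) = (-642 + 2*sqrt(2))*(215/2) - 43 = (-69015 + 215*sqrt(2)) - 43 = -69058 + 215*sqrt(2)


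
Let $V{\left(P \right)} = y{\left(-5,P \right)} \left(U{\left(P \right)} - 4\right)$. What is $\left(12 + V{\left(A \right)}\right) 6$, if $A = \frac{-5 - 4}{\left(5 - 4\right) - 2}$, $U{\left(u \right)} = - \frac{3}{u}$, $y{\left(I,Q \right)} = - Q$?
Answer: $306$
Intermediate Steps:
$A = 9$ ($A = - \frac{9}{\left(5 - 4\right) - 2} = - \frac{9}{1 - 2} = - \frac{9}{-1} = \left(-9\right) \left(-1\right) = 9$)
$V{\left(P \right)} = - P \left(-4 - \frac{3}{P}\right)$ ($V{\left(P \right)} = - P \left(- \frac{3}{P} - 4\right) = - P \left(-4 - \frac{3}{P}\right)$)
$\left(12 + V{\left(A \right)}\right) 6 = \left(12 + \left(3 + 4 \cdot 9\right)\right) 6 = \left(12 + \left(3 + 36\right)\right) 6 = \left(12 + 39\right) 6 = 51 \cdot 6 = 306$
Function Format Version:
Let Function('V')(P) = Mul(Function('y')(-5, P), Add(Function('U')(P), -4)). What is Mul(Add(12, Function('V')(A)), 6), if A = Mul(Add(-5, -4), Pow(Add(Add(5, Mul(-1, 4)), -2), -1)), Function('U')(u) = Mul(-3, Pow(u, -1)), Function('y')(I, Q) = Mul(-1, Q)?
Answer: 306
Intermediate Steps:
A = 9 (A = Mul(-9, Pow(Add(Add(5, -4), -2), -1)) = Mul(-9, Pow(Add(1, -2), -1)) = Mul(-9, Pow(-1, -1)) = Mul(-9, -1) = 9)
Function('V')(P) = Mul(-1, P, Add(-4, Mul(-3, Pow(P, -1)))) (Function('V')(P) = Mul(Mul(-1, P), Add(Mul(-3, Pow(P, -1)), -4)) = Mul(Mul(-1, P), Add(-4, Mul(-3, Pow(P, -1)))) = Mul(-1, P, Add(-4, Mul(-3, Pow(P, -1)))))
Mul(Add(12, Function('V')(A)), 6) = Mul(Add(12, Add(3, Mul(4, 9))), 6) = Mul(Add(12, Add(3, 36)), 6) = Mul(Add(12, 39), 6) = Mul(51, 6) = 306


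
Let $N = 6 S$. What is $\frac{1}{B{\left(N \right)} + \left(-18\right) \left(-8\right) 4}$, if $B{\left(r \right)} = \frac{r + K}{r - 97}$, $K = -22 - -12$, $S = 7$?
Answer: $\frac{55}{31648} \approx 0.0017379$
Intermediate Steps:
$K = -10$ ($K = -22 + 12 = -10$)
$N = 42$ ($N = 6 \cdot 7 = 42$)
$B{\left(r \right)} = \frac{-10 + r}{-97 + r}$ ($B{\left(r \right)} = \frac{r - 10}{r - 97} = \frac{-10 + r}{-97 + r}$)
$\frac{1}{B{\left(N \right)} + \left(-18\right) \left(-8\right) 4} = \frac{1}{\frac{-10 + 42}{-97 + 42} + \left(-18\right) \left(-8\right) 4} = \frac{1}{\frac{1}{-55} \cdot 32 + 144 \cdot 4} = \frac{1}{\left(- \frac{1}{55}\right) 32 + 576} = \frac{1}{- \frac{32}{55} + 576} = \frac{1}{\frac{31648}{55}} = \frac{55}{31648}$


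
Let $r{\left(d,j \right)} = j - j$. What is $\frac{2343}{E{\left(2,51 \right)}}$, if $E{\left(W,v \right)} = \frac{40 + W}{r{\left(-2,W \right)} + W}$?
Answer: $\frac{781}{7} \approx 111.57$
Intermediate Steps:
$r{\left(d,j \right)} = 0$
$E{\left(W,v \right)} = \frac{40 + W}{W}$ ($E{\left(W,v \right)} = \frac{40 + W}{0 + W} = \frac{40 + W}{W}$)
$\frac{2343}{E{\left(2,51 \right)}} = \frac{2343}{\frac{1}{2} \left(40 + 2\right)} = \frac{2343}{\frac{1}{2} \cdot 42} = \frac{2343}{21} = 2343 \cdot \frac{1}{21} = \frac{781}{7}$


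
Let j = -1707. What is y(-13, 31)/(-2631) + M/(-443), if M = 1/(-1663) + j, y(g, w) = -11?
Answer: 7476834001/1938281379 ≈ 3.8575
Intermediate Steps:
M = -2838742/1663 (M = 1/(-1663) - 1707 = -1/1663 - 1707 = -2838742/1663 ≈ -1707.0)
y(-13, 31)/(-2631) + M/(-443) = -11/(-2631) - 2838742/1663/(-443) = -11*(-1/2631) - 2838742/1663*(-1/443) = 11/2631 + 2838742/736709 = 7476834001/1938281379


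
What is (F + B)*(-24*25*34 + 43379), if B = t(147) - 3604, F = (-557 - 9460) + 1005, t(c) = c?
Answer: -286525151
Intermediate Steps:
F = -9012 (F = -10017 + 1005 = -9012)
B = -3457 (B = 147 - 3604 = -3457)
(F + B)*(-24*25*34 + 43379) = (-9012 - 3457)*(-24*25*34 + 43379) = -12469*(-600*34 + 43379) = -12469*(-20400 + 43379) = -12469*22979 = -286525151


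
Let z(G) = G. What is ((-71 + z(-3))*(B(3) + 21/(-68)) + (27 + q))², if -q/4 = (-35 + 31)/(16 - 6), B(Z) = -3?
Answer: 2161041169/28900 ≈ 74777.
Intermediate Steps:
q = 8/5 (q = -4*(-35 + 31)/(16 - 6) = -(-16)/10 = -4*(-⅖) = 8/5 ≈ 1.6000)
((-71 + z(-3))*(B(3) + 21/(-68)) + (27 + q))² = ((-71 - 3)*(-3 + 21/(-68)) + (27 + 8/5))² = (-74*(-3 + 21*(-1/68)) + 143/5)² = (-74*(-3 - 21/68) + 143/5)² = (-74*(-225/68) + 143/5)² = (8325/34 + 143/5)² = (46487/170)² = 2161041169/28900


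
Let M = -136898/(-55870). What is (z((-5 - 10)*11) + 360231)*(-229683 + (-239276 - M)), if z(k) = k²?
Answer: -5075843349897984/27935 ≈ -1.8170e+11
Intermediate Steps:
M = 68449/27935 (M = -136898*(-1/55870) = 68449/27935 ≈ 2.4503)
(z((-5 - 10)*11) + 360231)*(-229683 + (-239276 - M)) = (((-5 - 10)*11)² + 360231)*(-229683 + (-239276 - 1*68449/27935)) = ((-15*11)² + 360231)*(-229683 + (-239276 - 68449/27935)) = ((-165)² + 360231)*(-229683 - 6684243509/27935) = (27225 + 360231)*(-13100438114/27935) = 387456*(-13100438114/27935) = -5075843349897984/27935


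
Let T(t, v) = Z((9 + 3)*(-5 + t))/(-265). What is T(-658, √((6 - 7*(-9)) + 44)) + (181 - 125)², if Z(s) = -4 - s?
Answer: 823088/265 ≈ 3106.0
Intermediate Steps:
T(t, v) = -56/265 + 12*t/265 (T(t, v) = (-4 - (9 + 3)*(-5 + t))/(-265) = (-4 - 12*(-5 + t))*(-1/265) = (-4 - (-60 + 12*t))*(-1/265) = (-4 + (60 - 12*t))*(-1/265) = (56 - 12*t)*(-1/265) = -56/265 + 12*t/265)
T(-658, √((6 - 7*(-9)) + 44)) + (181 - 125)² = (-56/265 + (12/265)*(-658)) + (181 - 125)² = (-56/265 - 7896/265) + 56² = -7952/265 + 3136 = 823088/265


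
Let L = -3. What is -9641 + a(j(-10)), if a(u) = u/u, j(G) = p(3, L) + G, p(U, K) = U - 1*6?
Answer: -9640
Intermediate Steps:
p(U, K) = -6 + U (p(U, K) = U - 6 = -6 + U)
j(G) = -3 + G (j(G) = (-6 + 3) + G = -3 + G)
a(u) = 1
-9641 + a(j(-10)) = -9641 + 1 = -9640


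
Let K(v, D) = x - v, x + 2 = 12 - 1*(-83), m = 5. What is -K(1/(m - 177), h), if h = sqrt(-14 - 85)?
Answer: -15997/172 ≈ -93.006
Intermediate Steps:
h = 3*I*sqrt(11) (h = sqrt(-99) = 3*I*sqrt(11) ≈ 9.9499*I)
x = 93 (x = -2 + (12 - 1*(-83)) = -2 + (12 + 83) = -2 + 95 = 93)
K(v, D) = 93 - v
-K(1/(m - 177), h) = -(93 - 1/(5 - 177)) = -(93 - 1/(-172)) = -(93 - 1*(-1/172)) = -(93 + 1/172) = -1*15997/172 = -15997/172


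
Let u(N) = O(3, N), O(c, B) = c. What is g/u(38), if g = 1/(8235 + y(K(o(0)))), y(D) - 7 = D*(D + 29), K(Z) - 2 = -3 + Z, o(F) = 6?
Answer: 1/25236 ≈ 3.9626e-5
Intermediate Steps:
u(N) = 3
K(Z) = -1 + Z (K(Z) = 2 + (-3 + Z) = -1 + Z)
y(D) = 7 + D*(29 + D) (y(D) = 7 + D*(D + 29) = 7 + D*(29 + D))
g = 1/8412 (g = 1/(8235 + (7 + (-1 + 6)**2 + 29*(-1 + 6))) = 1/(8235 + (7 + 5**2 + 29*5)) = 1/(8235 + (7 + 25 + 145)) = 1/(8235 + 177) = 1/8412 ≈ 0.00011888)
g/u(38) = (1/8412)/3 = (1/8412)*(1/3) = 1/25236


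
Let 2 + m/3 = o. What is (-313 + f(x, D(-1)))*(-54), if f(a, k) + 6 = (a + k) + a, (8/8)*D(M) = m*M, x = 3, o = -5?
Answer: 15768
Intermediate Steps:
m = -21 (m = -6 + 3*(-5) = -6 - 15 = -21)
D(M) = -21*M
f(a, k) = -6 + k + 2*a (f(a, k) = -6 + ((a + k) + a) = -6 + (k + 2*a) = -6 + k + 2*a)
(-313 + f(x, D(-1)))*(-54) = (-313 + (-6 - 21*(-1) + 2*3))*(-54) = (-313 + (-6 + 21 + 6))*(-54) = (-313 + 21)*(-54) = -292*(-54) = 15768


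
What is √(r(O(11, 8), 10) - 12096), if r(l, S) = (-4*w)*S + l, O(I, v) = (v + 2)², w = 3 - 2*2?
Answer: 14*I*√61 ≈ 109.34*I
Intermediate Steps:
w = -1 (w = 3 - 4 = -1)
O(I, v) = (2 + v)²
r(l, S) = l + 4*S (r(l, S) = (-4*(-1))*S + l = 4*S + l = l + 4*S)
√(r(O(11, 8), 10) - 12096) = √(((2 + 8)² + 4*10) - 12096) = √((10² + 40) - 12096) = √((100 + 40) - 12096) = √(140 - 12096) = √(-11956) = 14*I*√61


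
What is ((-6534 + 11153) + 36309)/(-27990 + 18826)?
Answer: -10232/2291 ≈ -4.4662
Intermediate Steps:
((-6534 + 11153) + 36309)/(-27990 + 18826) = (4619 + 36309)/(-9164) = 40928*(-1/9164) = -10232/2291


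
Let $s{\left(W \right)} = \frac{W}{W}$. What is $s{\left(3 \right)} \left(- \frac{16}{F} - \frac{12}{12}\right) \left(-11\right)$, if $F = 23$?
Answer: $\frac{429}{23} \approx 18.652$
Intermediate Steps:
$s{\left(W \right)} = 1$
$s{\left(3 \right)} \left(- \frac{16}{F} - \frac{12}{12}\right) \left(-11\right) = 1 \left(- \frac{16}{23} - \frac{12}{12}\right) \left(-11\right) = 1 \left(\left(-16\right) \frac{1}{23} - 1\right) \left(-11\right) = 1 \left(- \frac{16}{23} - 1\right) \left(-11\right) = 1 \left(- \frac{39}{23}\right) \left(-11\right) = \left(- \frac{39}{23}\right) \left(-11\right) = \frac{429}{23}$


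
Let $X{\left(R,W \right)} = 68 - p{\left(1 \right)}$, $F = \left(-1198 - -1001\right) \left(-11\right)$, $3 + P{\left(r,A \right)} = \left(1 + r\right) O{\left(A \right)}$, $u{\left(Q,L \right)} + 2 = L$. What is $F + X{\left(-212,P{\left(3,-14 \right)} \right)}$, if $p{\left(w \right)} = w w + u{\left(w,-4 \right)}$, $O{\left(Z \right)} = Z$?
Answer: $2240$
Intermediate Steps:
$u{\left(Q,L \right)} = -2 + L$
$p{\left(w \right)} = -6 + w^{2}$ ($p{\left(w \right)} = w w - 6 = w^{2} - 6 = -6 + w^{2}$)
$P{\left(r,A \right)} = -3 + A \left(1 + r\right)$ ($P{\left(r,A \right)} = -3 + \left(1 + r\right) A = -3 + A \left(1 + r\right)$)
$F = 2167$ ($F = \left(-1198 + 1001\right) \left(-11\right) = \left(-197\right) \left(-11\right) = 2167$)
$X{\left(R,W \right)} = 73$ ($X{\left(R,W \right)} = 68 - \left(-6 + 1^{2}\right) = 68 - \left(-6 + 1\right) = 68 - -5 = 68 + 5 = 73$)
$F + X{\left(-212,P{\left(3,-14 \right)} \right)} = 2167 + 73 = 2240$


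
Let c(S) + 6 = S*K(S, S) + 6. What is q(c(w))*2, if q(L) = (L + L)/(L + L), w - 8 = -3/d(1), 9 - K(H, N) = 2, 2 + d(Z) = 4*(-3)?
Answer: 2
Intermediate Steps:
d(Z) = -14 (d(Z) = -2 + 4*(-3) = -2 - 12 = -14)
K(H, N) = 7 (K(H, N) = 9 - 1*2 = 9 - 2 = 7)
w = 115/14 (w = 8 - 3/(-14) = 8 - 3*(-1/14) = 8 + 3/14 = 115/14 ≈ 8.2143)
c(S) = 7*S (c(S) = -6 + (S*7 + 6) = -6 + (7*S + 6) = -6 + (6 + 7*S) = 7*S)
q(L) = 1 (q(L) = (2*L)/((2*L)) = (2*L)*(1/(2*L)) = 1)
q(c(w))*2 = 1*2 = 2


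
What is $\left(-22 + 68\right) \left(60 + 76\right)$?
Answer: $6256$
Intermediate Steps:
$\left(-22 + 68\right) \left(60 + 76\right) = 46 \cdot 136 = 6256$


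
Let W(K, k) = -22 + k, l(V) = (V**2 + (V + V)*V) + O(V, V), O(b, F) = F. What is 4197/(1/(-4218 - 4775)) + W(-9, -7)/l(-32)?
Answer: -114740607869/3040 ≈ -3.7744e+7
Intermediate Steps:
l(V) = V + 3*V**2 (l(V) = (V**2 + (V + V)*V) + V = (V**2 + (2*V)*V) + V = (V**2 + 2*V**2) + V = 3*V**2 + V = V + 3*V**2)
4197/(1/(-4218 - 4775)) + W(-9, -7)/l(-32) = 4197/(1/(-4218 - 4775)) + (-22 - 7)/((-32*(1 + 3*(-32)))) = 4197/(1/(-8993)) - 29*(-1/(32*(1 - 96))) = 4197/(-1/8993) - 29/((-32*(-95))) = 4197*(-8993) - 29/3040 = -37743621 - 29*1/3040 = -37743621 - 29/3040 = -114740607869/3040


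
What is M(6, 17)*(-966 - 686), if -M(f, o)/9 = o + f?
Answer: 341964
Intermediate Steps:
M(f, o) = -9*f - 9*o (M(f, o) = -9*(o + f) = -9*(f + o) = -9*f - 9*o)
M(6, 17)*(-966 - 686) = (-9*6 - 9*17)*(-966 - 686) = (-54 - 153)*(-1652) = -207*(-1652) = 341964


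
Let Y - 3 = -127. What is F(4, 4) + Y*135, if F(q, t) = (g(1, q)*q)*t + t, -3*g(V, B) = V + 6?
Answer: -50320/3 ≈ -16773.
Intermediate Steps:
Y = -124 (Y = 3 - 127 = -124)
g(V, B) = -2 - V/3 (g(V, B) = -(V + 6)/3 = -(6 + V)/3 = -2 - V/3)
F(q, t) = t - 7*q*t/3 (F(q, t) = ((-2 - 1/3*1)*q)*t + t = ((-2 - 1/3)*q)*t + t = (-7*q/3)*t + t = -7*q*t/3 + t = t - 7*q*t/3)
F(4, 4) + Y*135 = (1/3)*4*(3 - 7*4) - 124*135 = (1/3)*4*(3 - 28) - 16740 = (1/3)*4*(-25) - 16740 = -100/3 - 16740 = -50320/3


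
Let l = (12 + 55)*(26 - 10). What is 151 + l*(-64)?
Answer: -68457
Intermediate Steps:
l = 1072 (l = 67*16 = 1072)
151 + l*(-64) = 151 + 1072*(-64) = 151 - 68608 = -68457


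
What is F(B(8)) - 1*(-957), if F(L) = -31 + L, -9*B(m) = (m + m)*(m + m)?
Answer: 8078/9 ≈ 897.56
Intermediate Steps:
B(m) = -4*m**2/9 (B(m) = -(m + m)*(m + m)/9 = -2*m*2*m/9 = -4*m**2/9)
F(B(8)) - 1*(-957) = (-31 - 4/9*8**2) - 1*(-957) = (-31 - 4/9*64) + 957 = (-31 - 256/9) + 957 = -535/9 + 957 = 8078/9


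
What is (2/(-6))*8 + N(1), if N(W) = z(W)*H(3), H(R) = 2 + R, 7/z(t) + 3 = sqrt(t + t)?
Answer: -53/3 - 5*sqrt(2) ≈ -24.738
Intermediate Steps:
z(t) = 7/(-3 + sqrt(2)*sqrt(t)) (z(t) = 7/(-3 + sqrt(t + t)) = 7/(-3 + sqrt(2*t)) = 7/(-3 + sqrt(2)*sqrt(t)))
N(W) = 35/(-3 + sqrt(2)*sqrt(W)) (N(W) = (7/(-3 + sqrt(2)*sqrt(W)))*(2 + 3) = (7/(-3 + sqrt(2)*sqrt(W)))*5 = 35/(-3 + sqrt(2)*sqrt(W)))
(2/(-6))*8 + N(1) = (2/(-6))*8 + 35/(-3 + sqrt(2)*sqrt(1)) = (2*(-1/6))*8 + 35/(-3 + sqrt(2)*1) = -1/3*8 + 35/(-3 + sqrt(2)) = -8/3 + 35/(-3 + sqrt(2))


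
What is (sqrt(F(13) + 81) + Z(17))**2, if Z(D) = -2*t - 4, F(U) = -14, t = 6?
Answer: (16 - sqrt(67))**2 ≈ 61.069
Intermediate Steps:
Z(D) = -16 (Z(D) = -2*6 - 4 = -12 - 4 = -16)
(sqrt(F(13) + 81) + Z(17))**2 = (sqrt(-14 + 81) - 16)**2 = (sqrt(67) - 16)**2 = (-16 + sqrt(67))**2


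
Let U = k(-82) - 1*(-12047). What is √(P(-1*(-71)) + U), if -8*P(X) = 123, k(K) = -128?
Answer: 3*√21162/4 ≈ 109.10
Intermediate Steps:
P(X) = -123/8 (P(X) = -⅛*123 = -123/8)
U = 11919 (U = -128 - 1*(-12047) = -128 + 12047 = 11919)
√(P(-1*(-71)) + U) = √(-123/8 + 11919) = √(95229/8) = 3*√21162/4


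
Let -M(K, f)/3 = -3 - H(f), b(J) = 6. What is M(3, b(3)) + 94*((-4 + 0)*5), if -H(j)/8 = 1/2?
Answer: -1883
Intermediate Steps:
H(j) = -4 (H(j) = -8/2 = -8*½ = -4)
M(K, f) = -3 (M(K, f) = -3*(-3 - 1*(-4)) = -3*(-3 + 4) = -3*1 = -3)
M(3, b(3)) + 94*((-4 + 0)*5) = -3 + 94*((-4 + 0)*5) = -3 + 94*(-4*5) = -3 + 94*(-20) = -3 - 1880 = -1883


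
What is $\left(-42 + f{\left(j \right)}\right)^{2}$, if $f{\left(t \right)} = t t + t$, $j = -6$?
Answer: $144$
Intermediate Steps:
$f{\left(t \right)} = t + t^{2}$ ($f{\left(t \right)} = t^{2} + t = t + t^{2}$)
$\left(-42 + f{\left(j \right)}\right)^{2} = \left(-42 - 6 \left(1 - 6\right)\right)^{2} = \left(-42 - -30\right)^{2} = \left(-42 + 30\right)^{2} = \left(-12\right)^{2} = 144$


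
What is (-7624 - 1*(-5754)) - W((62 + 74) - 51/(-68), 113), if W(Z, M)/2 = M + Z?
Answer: -4739/2 ≈ -2369.5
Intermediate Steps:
W(Z, M) = 2*M + 2*Z (W(Z, M) = 2*(M + Z) = 2*M + 2*Z)
(-7624 - 1*(-5754)) - W((62 + 74) - 51/(-68), 113) = (-7624 - 1*(-5754)) - (2*113 + 2*((62 + 74) - 51/(-68))) = (-7624 + 5754) - (226 + 2*(136 - 51*(-1/68))) = -1870 - (226 + 2*(136 + ¾)) = -1870 - (226 + 2*(547/4)) = -1870 - (226 + 547/2) = -1870 - 1*999/2 = -1870 - 999/2 = -4739/2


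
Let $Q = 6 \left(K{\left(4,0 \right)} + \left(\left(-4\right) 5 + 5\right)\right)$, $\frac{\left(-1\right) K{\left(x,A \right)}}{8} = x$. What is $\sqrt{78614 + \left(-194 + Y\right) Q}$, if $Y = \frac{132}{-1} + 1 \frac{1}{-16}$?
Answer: $\frac{\sqrt{2729018}}{4} \approx 412.99$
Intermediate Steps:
$Y = - \frac{2113}{16}$ ($Y = 132 \left(-1\right) + 1 \left(- \frac{1}{16}\right) = -132 - \frac{1}{16} = - \frac{2113}{16} \approx -132.06$)
$K{\left(x,A \right)} = - 8 x$
$Q = -282$ ($Q = 6 \left(\left(-8\right) 4 + \left(\left(-4\right) 5 + 5\right)\right) = 6 \left(-32 + \left(-20 + 5\right)\right) = 6 \left(-32 - 15\right) = 6 \left(-47\right) = -282$)
$\sqrt{78614 + \left(-194 + Y\right) Q} = \sqrt{78614 + \left(-194 - \frac{2113}{16}\right) \left(-282\right)} = \sqrt{78614 - - \frac{735597}{8}} = \sqrt{78614 + \frac{735597}{8}} = \sqrt{\frac{1364509}{8}} = \frac{\sqrt{2729018}}{4}$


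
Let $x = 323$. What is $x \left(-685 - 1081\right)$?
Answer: $-570418$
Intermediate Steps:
$x \left(-685 - 1081\right) = 323 \left(-685 - 1081\right) = 323 \left(-1766\right) = -570418$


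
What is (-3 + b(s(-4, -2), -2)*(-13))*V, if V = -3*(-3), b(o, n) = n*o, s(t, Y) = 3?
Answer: 675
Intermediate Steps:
V = 9
(-3 + b(s(-4, -2), -2)*(-13))*V = (-3 - 2*3*(-13))*9 = (-3 - 6*(-13))*9 = (-3 + 78)*9 = 75*9 = 675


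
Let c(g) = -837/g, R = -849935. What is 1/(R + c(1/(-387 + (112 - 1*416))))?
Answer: -1/271568 ≈ -3.6823e-6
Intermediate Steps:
1/(R + c(1/(-387 + (112 - 1*416)))) = 1/(-849935 - (-230175 - 348192)) = 1/(-849935 - 837/(1/(-387 + (112 - 416)))) = 1/(-849935 - 837/(1/(-387 - 304))) = 1/(-849935 - 837/(1/(-691))) = 1/(-849935 - 837/(-1/691)) = 1/(-849935 - 837*(-691)) = 1/(-849935 + 578367) = 1/(-271568) = -1/271568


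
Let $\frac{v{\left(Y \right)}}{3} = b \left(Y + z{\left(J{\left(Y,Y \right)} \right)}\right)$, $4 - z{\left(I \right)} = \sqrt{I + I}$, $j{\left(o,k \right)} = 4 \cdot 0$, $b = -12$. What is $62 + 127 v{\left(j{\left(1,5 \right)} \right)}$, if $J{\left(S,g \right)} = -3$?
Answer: $-18226 + 4572 i \sqrt{6} \approx -18226.0 + 11199.0 i$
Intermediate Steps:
$j{\left(o,k \right)} = 0$
$z{\left(I \right)} = 4 - \sqrt{2} \sqrt{I}$ ($z{\left(I \right)} = 4 - \sqrt{I + I} = 4 - \sqrt{2 I} = 4 - \sqrt{2} \sqrt{I}$)
$v{\left(Y \right)} = -144 - 36 Y + 36 i \sqrt{6}$ ($v{\left(Y \right)} = 3 \left(- 12 \left(Y + \left(4 - \sqrt{2} \sqrt{-3}\right)\right)\right) = 3 \left(- 12 \left(Y + \left(4 - \sqrt{2} i \sqrt{3}\right)\right)\right) = 3 \left(- 12 \left(Y + \left(4 - i \sqrt{6}\right)\right)\right) = 3 \left(- 12 \left(4 + Y - i \sqrt{6}\right)\right) = 3 \left(-48 - 12 Y + 12 i \sqrt{6}\right) = -144 - 36 Y + 36 i \sqrt{6}$)
$62 + 127 v{\left(j{\left(1,5 \right)} \right)} = 62 + 127 \left(-144 - 0 + 36 i \sqrt{6}\right) = 62 + 127 \left(-144 + 0 + 36 i \sqrt{6}\right) = 62 + 127 \left(-144 + 36 i \sqrt{6}\right) = 62 - \left(18288 - 4572 i \sqrt{6}\right) = -18226 + 4572 i \sqrt{6}$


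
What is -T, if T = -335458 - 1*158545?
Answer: 494003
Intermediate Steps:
T = -494003 (T = -335458 - 158545 = -494003)
-T = -1*(-494003) = 494003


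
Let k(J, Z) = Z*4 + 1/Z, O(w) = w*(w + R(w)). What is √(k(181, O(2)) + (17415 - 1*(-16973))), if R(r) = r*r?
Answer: √1239699/6 ≈ 185.57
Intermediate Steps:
R(r) = r²
O(w) = w*(w + w²)
k(J, Z) = 1/Z + 4*Z (k(J, Z) = 4*Z + 1/Z = 1/Z + 4*Z)
√(k(181, O(2)) + (17415 - 1*(-16973))) = √((1/(2²*(1 + 2)) + 4*(2²*(1 + 2))) + (17415 - 1*(-16973))) = √((1/(4*3) + 4*(4*3)) + (17415 + 16973)) = √((1/12 + 4*12) + 34388) = √((1/12 + 48) + 34388) = √(577/12 + 34388) = √(413233/12) = √1239699/6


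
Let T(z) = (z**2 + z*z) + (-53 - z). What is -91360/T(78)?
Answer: -91360/12037 ≈ -7.5899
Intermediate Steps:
T(z) = -53 - z + 2*z**2 (T(z) = (z**2 + z**2) + (-53 - z) = 2*z**2 + (-53 - z) = -53 - z + 2*z**2)
-91360/T(78) = -91360/(-53 - 1*78 + 2*78**2) = -91360/(-53 - 78 + 2*6084) = -91360/(-53 - 78 + 12168) = -91360/12037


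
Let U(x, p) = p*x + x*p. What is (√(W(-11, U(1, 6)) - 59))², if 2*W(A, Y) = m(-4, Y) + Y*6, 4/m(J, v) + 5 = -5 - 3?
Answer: -301/13 ≈ -23.154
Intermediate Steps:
U(x, p) = 2*p*x (U(x, p) = p*x + p*x = 2*p*x)
m(J, v) = -4/13 (m(J, v) = 4/(-5 + (-5 - 3)) = 4/(-5 - 8) = 4/(-13) = 4*(-1/13) = -4/13)
W(A, Y) = -2/13 + 3*Y (W(A, Y) = (-4/13 + Y*6)/2 = (-4/13 + 6*Y)/2 = -2/13 + 3*Y)
(√(W(-11, U(1, 6)) - 59))² = (√((-2/13 + 3*(2*6*1)) - 59))² = (√((-2/13 + 3*12) - 59))² = (√((-2/13 + 36) - 59))² = (√(466/13 - 59))² = (√(-301/13))² = (I*√3913/13)² = -301/13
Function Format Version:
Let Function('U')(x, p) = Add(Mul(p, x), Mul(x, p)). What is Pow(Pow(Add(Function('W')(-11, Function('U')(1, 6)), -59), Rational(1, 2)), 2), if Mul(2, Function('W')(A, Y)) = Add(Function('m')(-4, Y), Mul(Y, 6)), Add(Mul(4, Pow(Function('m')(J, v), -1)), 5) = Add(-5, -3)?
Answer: Rational(-301, 13) ≈ -23.154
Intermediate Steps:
Function('U')(x, p) = Mul(2, p, x) (Function('U')(x, p) = Add(Mul(p, x), Mul(p, x)) = Mul(2, p, x))
Function('m')(J, v) = Rational(-4, 13) (Function('m')(J, v) = Mul(4, Pow(Add(-5, Add(-5, -3)), -1)) = Mul(4, Pow(Add(-5, -8), -1)) = Mul(4, Pow(-13, -1)) = Mul(4, Rational(-1, 13)) = Rational(-4, 13))
Function('W')(A, Y) = Add(Rational(-2, 13), Mul(3, Y)) (Function('W')(A, Y) = Mul(Rational(1, 2), Add(Rational(-4, 13), Mul(Y, 6))) = Mul(Rational(1, 2), Add(Rational(-4, 13), Mul(6, Y))) = Add(Rational(-2, 13), Mul(3, Y)))
Pow(Pow(Add(Function('W')(-11, Function('U')(1, 6)), -59), Rational(1, 2)), 2) = Pow(Pow(Add(Add(Rational(-2, 13), Mul(3, Mul(2, 6, 1))), -59), Rational(1, 2)), 2) = Pow(Pow(Add(Add(Rational(-2, 13), Mul(3, 12)), -59), Rational(1, 2)), 2) = Pow(Pow(Add(Add(Rational(-2, 13), 36), -59), Rational(1, 2)), 2) = Pow(Pow(Add(Rational(466, 13), -59), Rational(1, 2)), 2) = Pow(Pow(Rational(-301, 13), Rational(1, 2)), 2) = Pow(Mul(Rational(1, 13), I, Pow(3913, Rational(1, 2))), 2) = Rational(-301, 13)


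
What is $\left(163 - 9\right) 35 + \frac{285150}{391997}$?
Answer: $\frac{2113148980}{391997} \approx 5390.7$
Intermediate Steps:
$\left(163 - 9\right) 35 + \frac{285150}{391997} = 154 \cdot 35 + 285150 \cdot \frac{1}{391997} = 5390 + \frac{285150}{391997} = \frac{2113148980}{391997}$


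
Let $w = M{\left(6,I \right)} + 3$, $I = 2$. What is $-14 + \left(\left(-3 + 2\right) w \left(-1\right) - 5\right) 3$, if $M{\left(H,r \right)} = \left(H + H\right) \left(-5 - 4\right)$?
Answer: $-344$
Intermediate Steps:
$M{\left(H,r \right)} = - 18 H$ ($M{\left(H,r \right)} = 2 H \left(-9\right) = - 18 H$)
$w = -105$ ($w = \left(-18\right) 6 + 3 = -108 + 3 = -105$)
$-14 + \left(\left(-3 + 2\right) w \left(-1\right) - 5\right) 3 = -14 + \left(\left(-3 + 2\right) \left(-105\right) \left(-1\right) - 5\right) 3 = -14 + \left(\left(-1\right) \left(-105\right) \left(-1\right) - 5\right) 3 = -14 + \left(105 \left(-1\right) - 5\right) 3 = -14 + \left(-105 - 5\right) 3 = -14 - 330 = -344$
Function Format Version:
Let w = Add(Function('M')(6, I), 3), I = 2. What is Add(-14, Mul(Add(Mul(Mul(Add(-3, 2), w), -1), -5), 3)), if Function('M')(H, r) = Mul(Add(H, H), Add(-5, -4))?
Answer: -344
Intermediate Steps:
Function('M')(H, r) = Mul(-18, H) (Function('M')(H, r) = Mul(Mul(2, H), -9) = Mul(-18, H))
w = -105 (w = Add(Mul(-18, 6), 3) = Add(-108, 3) = -105)
Add(-14, Mul(Add(Mul(Mul(Add(-3, 2), w), -1), -5), 3)) = Add(-14, Mul(Add(Mul(Mul(Add(-3, 2), -105), -1), -5), 3)) = Add(-14, Mul(Add(Mul(Mul(-1, -105), -1), -5), 3)) = Add(-14, Mul(Add(Mul(105, -1), -5), 3)) = Add(-14, Mul(Add(-105, -5), 3)) = Add(-14, Mul(-110, 3)) = Add(-14, -330) = -344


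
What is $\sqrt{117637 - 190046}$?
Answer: $i \sqrt{72409} \approx 269.09 i$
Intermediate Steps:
$\sqrt{117637 - 190046} = \sqrt{-72409} = i \sqrt{72409}$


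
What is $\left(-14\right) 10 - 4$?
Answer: $-144$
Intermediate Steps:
$\left(-14\right) 10 - 4 = -140 - 4 = -144$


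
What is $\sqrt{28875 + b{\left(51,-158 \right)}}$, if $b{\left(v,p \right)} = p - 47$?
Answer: $\sqrt{28670} \approx 169.32$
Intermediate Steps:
$b{\left(v,p \right)} = -47 + p$ ($b{\left(v,p \right)} = p - 47 = -47 + p$)
$\sqrt{28875 + b{\left(51,-158 \right)}} = \sqrt{28875 - 205} = \sqrt{28670}$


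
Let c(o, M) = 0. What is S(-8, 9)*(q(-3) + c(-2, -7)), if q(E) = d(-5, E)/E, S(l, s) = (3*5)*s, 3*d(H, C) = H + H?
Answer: 150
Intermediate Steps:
d(H, C) = 2*H/3 (d(H, C) = (H + H)/3 = (2*H)/3 = 2*H/3)
S(l, s) = 15*s
q(E) = -10/(3*E) (q(E) = ((2/3)*(-5))/E = -10/(3*E))
S(-8, 9)*(q(-3) + c(-2, -7)) = (15*9)*(-10/3/(-3) + 0) = 135*(-10/3*(-1/3) + 0) = 135*(10/9 + 0) = 135*(10/9) = 150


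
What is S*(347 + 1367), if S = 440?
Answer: 754160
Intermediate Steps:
S*(347 + 1367) = 440*(347 + 1367) = 440*1714 = 754160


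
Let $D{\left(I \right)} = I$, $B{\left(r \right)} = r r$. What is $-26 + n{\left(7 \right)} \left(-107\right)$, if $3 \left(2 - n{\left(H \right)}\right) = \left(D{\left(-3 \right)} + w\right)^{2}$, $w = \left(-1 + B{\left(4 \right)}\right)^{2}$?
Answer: $1757556$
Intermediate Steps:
$B{\left(r \right)} = r^{2}$
$w = 225$ ($w = \left(-1 + 4^{2}\right)^{2} = \left(-1 + 16\right)^{2} = 15^{2} = 225$)
$n{\left(H \right)} = -16426$ ($n{\left(H \right)} = 2 - \frac{\left(-3 + 225\right)^{2}}{3} = 2 - \frac{222^{2}}{3} = 2 - 16428 = -16426$)
$-26 + n{\left(7 \right)} \left(-107\right) = -26 - -1757582 = -26 + 1757582 = 1757556$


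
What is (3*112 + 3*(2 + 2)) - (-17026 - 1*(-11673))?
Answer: 5701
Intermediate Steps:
(3*112 + 3*(2 + 2)) - (-17026 - 1*(-11673)) = (336 + 3*4) - (-17026 + 11673) = (336 + 12) - 1*(-5353) = 348 + 5353 = 5701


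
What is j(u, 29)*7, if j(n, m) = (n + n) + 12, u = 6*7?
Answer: 672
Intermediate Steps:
u = 42
j(n, m) = 12 + 2*n (j(n, m) = 2*n + 12 = 12 + 2*n)
j(u, 29)*7 = (12 + 2*42)*7 = (12 + 84)*7 = 96*7 = 672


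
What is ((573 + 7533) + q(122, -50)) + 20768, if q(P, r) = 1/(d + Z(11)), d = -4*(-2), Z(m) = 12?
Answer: 577481/20 ≈ 28874.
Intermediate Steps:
d = 8
q(P, r) = 1/20 (q(P, r) = 1/(8 + 12) = 1/20)
((573 + 7533) + q(122, -50)) + 20768 = ((573 + 7533) + 1/20) + 20768 = (8106 + 1/20) + 20768 = 162121/20 + 20768 = 577481/20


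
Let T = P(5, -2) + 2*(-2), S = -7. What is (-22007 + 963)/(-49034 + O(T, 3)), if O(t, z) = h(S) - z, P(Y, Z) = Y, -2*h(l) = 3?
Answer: 42088/98077 ≈ 0.42913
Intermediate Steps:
h(l) = -3/2 (h(l) = -½*3 = -3/2)
T = 1 (T = 5 + 2*(-2) = 5 - 4 = 1)
O(t, z) = -3/2 - z
(-22007 + 963)/(-49034 + O(T, 3)) = (-22007 + 963)/(-49034 + (-3/2 - 1*3)) = -21044/(-49034 + (-3/2 - 3)) = -21044/(-49034 - 9/2) = -21044/(-98077/2) = -21044*(-2/98077) = 42088/98077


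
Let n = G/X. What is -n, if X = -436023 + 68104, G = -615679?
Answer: -615679/367919 ≈ -1.6734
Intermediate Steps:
X = -367919
n = 615679/367919 (n = -615679/(-367919) = -615679*(-1/367919) = 615679/367919 ≈ 1.6734)
-n = -1*615679/367919 = -615679/367919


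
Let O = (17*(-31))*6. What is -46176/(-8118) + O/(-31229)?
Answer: 1308110/225951 ≈ 5.7894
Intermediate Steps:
O = -3162 (O = -527*6 = -3162)
-46176/(-8118) + O/(-31229) = -46176/(-8118) - 3162/(-31229) = -46176*(-1/8118) - 3162*(-1/31229) = 7696/1353 + 186/1837 = 1308110/225951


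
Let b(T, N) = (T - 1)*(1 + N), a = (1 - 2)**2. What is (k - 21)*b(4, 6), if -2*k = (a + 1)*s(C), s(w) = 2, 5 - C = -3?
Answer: -483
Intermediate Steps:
C = 8 (C = 5 - 1*(-3) = 5 + 3 = 8)
a = 1 (a = (-1)**2 = 1)
b(T, N) = (1 + N)*(-1 + T) (b(T, N) = (-1 + T)*(1 + N) = (1 + N)*(-1 + T))
k = -2 (k = -(1 + 1)*2/2 = -2 ≈ -2.0000)
(k - 21)*b(4, 6) = (-2 - 21)*(-1 + 4 - 1*6 + 6*4) = -23*(-1 + 4 - 6 + 24) = -23*21 = -483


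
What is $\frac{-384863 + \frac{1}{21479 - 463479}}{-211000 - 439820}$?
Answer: $\frac{56703148667}{95887480000} \approx 0.59135$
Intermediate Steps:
$\frac{-384863 + \frac{1}{21479 - 463479}}{-211000 - 439820} = \frac{-384863 + \frac{1}{-442000}}{-650820} = \left(-384863 - \frac{1}{442000}\right) \left(- \frac{1}{650820}\right) = \left(- \frac{170109446001}{442000}\right) \left(- \frac{1}{650820}\right) = \frac{56703148667}{95887480000}$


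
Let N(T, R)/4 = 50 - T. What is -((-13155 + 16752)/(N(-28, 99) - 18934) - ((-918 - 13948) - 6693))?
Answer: -401468101/18622 ≈ -21559.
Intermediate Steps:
N(T, R) = 200 - 4*T (N(T, R) = 4*(50 - T) = 200 - 4*T)
-((-13155 + 16752)/(N(-28, 99) - 18934) - ((-918 - 13948) - 6693)) = -((-13155 + 16752)/((200 - 4*(-28)) - 18934) - ((-918 - 13948) - 6693)) = -(3597/((200 + 112) - 18934) - (-14866 - 6693)) = -(3597/(312 - 18934) - 1*(-21559)) = -(3597/(-18622) + 21559) = -(3597*(-1/18622) + 21559) = -(-3597/18622 + 21559) = -1*401468101/18622 = -401468101/18622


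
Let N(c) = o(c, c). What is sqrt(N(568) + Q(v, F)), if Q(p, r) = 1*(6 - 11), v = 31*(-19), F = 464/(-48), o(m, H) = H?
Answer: sqrt(563) ≈ 23.728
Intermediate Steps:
N(c) = c
F = -29/3 (F = 464*(-1/48) = -29/3 ≈ -9.6667)
v = -589
Q(p, r) = -5 (Q(p, r) = 1*(-5) = -5)
sqrt(N(568) + Q(v, F)) = sqrt(568 - 5) = sqrt(563)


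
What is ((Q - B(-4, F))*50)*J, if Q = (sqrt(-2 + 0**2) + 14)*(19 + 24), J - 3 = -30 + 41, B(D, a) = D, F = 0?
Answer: 424200 + 30100*I*sqrt(2) ≈ 4.242e+5 + 42568.0*I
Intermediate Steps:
J = 14 (J = 3 + (-30 + 41) = 3 + 11 = 14)
Q = 602 + 43*I*sqrt(2) (Q = (sqrt(-2 + 0) + 14)*43 = (sqrt(-2) + 14)*43 = (I*sqrt(2) + 14)*43 = (14 + I*sqrt(2))*43 = 602 + 43*I*sqrt(2) ≈ 602.0 + 60.811*I)
((Q - B(-4, F))*50)*J = (((602 + 43*I*sqrt(2)) - 1*(-4))*50)*14 = (((602 + 43*I*sqrt(2)) + 4)*50)*14 = ((606 + 43*I*sqrt(2))*50)*14 = (30300 + 2150*I*sqrt(2))*14 = 424200 + 30100*I*sqrt(2)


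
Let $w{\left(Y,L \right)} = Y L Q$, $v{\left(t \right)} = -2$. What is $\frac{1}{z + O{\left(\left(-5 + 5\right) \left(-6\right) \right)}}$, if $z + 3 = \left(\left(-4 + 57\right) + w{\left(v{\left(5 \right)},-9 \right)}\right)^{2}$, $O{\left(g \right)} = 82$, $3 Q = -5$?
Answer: $\frac{1}{608} \approx 0.0016447$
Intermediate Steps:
$Q = - \frac{5}{3}$ ($Q = \frac{1}{3} \left(-5\right) = - \frac{5}{3} \approx -1.6667$)
$w{\left(Y,L \right)} = - \frac{5 L Y}{3}$ ($w{\left(Y,L \right)} = Y L \left(- \frac{5}{3}\right) = L Y \left(- \frac{5}{3}\right) = - \frac{5 L Y}{3}$)
$z = 526$ ($z = -3 + \left(\left(-4 + 57\right) - \left(-15\right) \left(-2\right)\right)^{2} = -3 + \left(53 - 30\right)^{2} = -3 + 23^{2} = -3 + 529 = 526$)
$\frac{1}{z + O{\left(\left(-5 + 5\right) \left(-6\right) \right)}} = \frac{1}{526 + 82} = \frac{1}{608}$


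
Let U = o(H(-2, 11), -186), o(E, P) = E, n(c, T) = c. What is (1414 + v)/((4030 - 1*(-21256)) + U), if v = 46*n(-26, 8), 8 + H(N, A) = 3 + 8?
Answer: 218/25289 ≈ 0.0086204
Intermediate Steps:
H(N, A) = 3 (H(N, A) = -8 + (3 + 8) = -8 + 11 = 3)
U = 3
v = -1196 (v = 46*(-26) = -1196)
(1414 + v)/((4030 - 1*(-21256)) + U) = (1414 - 1196)/((4030 - 1*(-21256)) + 3) = 218/((4030 + 21256) + 3) = 218/(25286 + 3) = 218/25289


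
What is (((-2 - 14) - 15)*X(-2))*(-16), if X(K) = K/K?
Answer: 496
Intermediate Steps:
X(K) = 1
(((-2 - 14) - 15)*X(-2))*(-16) = (((-2 - 14) - 15)*1)*(-16) = ((-16 - 15)*1)*(-16) = -31*1*(-16) = -31*(-16) = 496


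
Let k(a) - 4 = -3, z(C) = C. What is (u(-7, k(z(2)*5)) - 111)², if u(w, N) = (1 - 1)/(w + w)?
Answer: 12321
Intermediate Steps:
k(a) = 1 (k(a) = 4 - 3 = 1)
u(w, N) = 0 (u(w, N) = 0/((2*w)) = 0*(1/(2*w)) = 0)
(u(-7, k(z(2)*5)) - 111)² = (0 - 111)² = (-111)² = 12321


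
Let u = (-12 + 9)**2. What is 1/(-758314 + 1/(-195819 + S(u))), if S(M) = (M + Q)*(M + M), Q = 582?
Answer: -185181/140425344835 ≈ -1.3187e-6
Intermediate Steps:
u = 9 (u = (-3)**2 = 9)
S(M) = 2*M*(582 + M) (S(M) = (M + 582)*(M + M) = (582 + M)*(2*M) = 2*M*(582 + M))
1/(-758314 + 1/(-195819 + S(u))) = 1/(-758314 + 1/(-195819 + 2*9*(582 + 9))) = 1/(-758314 + 1/(-195819 + 2*9*591)) = 1/(-758314 + 1/(-195819 + 10638)) = 1/(-758314 + 1/(-185181)) = 1/(-758314 - 1/185181) = 1/(-140425344835/185181) = -185181/140425344835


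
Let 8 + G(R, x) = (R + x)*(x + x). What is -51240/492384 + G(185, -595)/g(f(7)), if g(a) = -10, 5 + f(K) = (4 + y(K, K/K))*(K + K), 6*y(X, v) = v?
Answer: -5004806811/102580 ≈ -48789.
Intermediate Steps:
y(X, v) = v/6
f(K) = -5 + 25*K/3 (f(K) = -5 + (4 + (K/K)/6)*(K + K) = -5 + (4 + (⅙)*1)*(2*K) = -5 + (4 + ⅙)*(2*K) = -5 + 25*(2*K)/6 = -5 + 25*K/3)
G(R, x) = -8 + 2*x*(R + x) (G(R, x) = -8 + (R + x)*(x + x) = -8 + (R + x)*(2*x) = -8 + 2*x*(R + x))
-51240/492384 + G(185, -595)/g(f(7)) = -51240/492384 + (-8 + 2*(-595)² + 2*185*(-595))/(-10) = -51240*1/492384 + (-8 + 2*354025 - 220150)*(-⅒) = -2135/20516 + (-8 + 708050 - 220150)*(-⅒) = -2135/20516 + 487892*(-⅒) = -2135/20516 - 243946/5 = -5004806811/102580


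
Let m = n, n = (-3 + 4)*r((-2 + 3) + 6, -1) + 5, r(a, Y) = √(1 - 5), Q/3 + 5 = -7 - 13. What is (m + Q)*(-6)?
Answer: 420 - 12*I ≈ 420.0 - 12.0*I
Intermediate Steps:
Q = -75 (Q = -15 + 3*(-7 - 13) = -15 + 3*(-20) = -15 - 60 = -75)
r(a, Y) = 2*I (r(a, Y) = √(-4) = 2*I)
n = 5 + 2*I (n = (-3 + 4)*(2*I) + 5 = 1*(2*I) + 5 = 2*I + 5 = 5 + 2*I ≈ 5.0 + 2.0*I)
m = 5 + 2*I ≈ 5.0 + 2.0*I
(m + Q)*(-6) = ((5 + 2*I) - 75)*(-6) = (-70 + 2*I)*(-6) = 420 - 12*I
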